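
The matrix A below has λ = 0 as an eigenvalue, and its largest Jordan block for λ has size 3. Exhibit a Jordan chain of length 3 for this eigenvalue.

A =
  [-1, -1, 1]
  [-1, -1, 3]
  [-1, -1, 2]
A Jordan chain for λ = 0 of length 3:
v_1 = (1, -1, 0)ᵀ
v_2 = (-1, -1, -1)ᵀ
v_3 = (1, 0, 0)ᵀ

Let N = A − (0)·I. We want v_3 with N^3 v_3 = 0 but N^2 v_3 ≠ 0; then v_{j-1} := N · v_j for j = 3, …, 2.

Pick v_3 = (1, 0, 0)ᵀ.
Then v_2 = N · v_3 = (-1, -1, -1)ᵀ.
Then v_1 = N · v_2 = (1, -1, 0)ᵀ.

Sanity check: (A − (0)·I) v_1 = (0, 0, 0)ᵀ = 0. ✓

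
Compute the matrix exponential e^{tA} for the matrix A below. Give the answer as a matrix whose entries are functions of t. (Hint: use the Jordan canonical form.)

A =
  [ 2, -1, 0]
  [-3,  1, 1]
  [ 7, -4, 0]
e^{tA} =
  [2*t^2*exp(t) + t*exp(t) + exp(t), -t^2*exp(t)/2 - t*exp(t), -t^2*exp(t)/2]
  [2*t^2*exp(t) - 3*t*exp(t), -t^2*exp(t)/2 + exp(t), -t^2*exp(t)/2 + t*exp(t)]
  [6*t^2*exp(t) + 7*t*exp(t), -3*t^2*exp(t)/2 - 4*t*exp(t), -3*t^2*exp(t)/2 - t*exp(t) + exp(t)]

Strategy: write A = P · J · P⁻¹ where J is a Jordan canonical form, so e^{tA} = P · e^{tJ} · P⁻¹, and e^{tJ} can be computed block-by-block.

A has Jordan form
J =
  [1, 1, 0]
  [0, 1, 1]
  [0, 0, 1]
(up to reordering of blocks).

Per-block formulas:
  For a 3×3 Jordan block J_3(1): exp(t · J_3(1)) = e^(1t)·(I + t·N + (t^2/2)·N^2), where N is the 3×3 nilpotent shift.

After assembling e^{tJ} and conjugating by P, we get:

e^{tA} =
  [2*t^2*exp(t) + t*exp(t) + exp(t), -t^2*exp(t)/2 - t*exp(t), -t^2*exp(t)/2]
  [2*t^2*exp(t) - 3*t*exp(t), -t^2*exp(t)/2 + exp(t), -t^2*exp(t)/2 + t*exp(t)]
  [6*t^2*exp(t) + 7*t*exp(t), -3*t^2*exp(t)/2 - 4*t*exp(t), -3*t^2*exp(t)/2 - t*exp(t) + exp(t)]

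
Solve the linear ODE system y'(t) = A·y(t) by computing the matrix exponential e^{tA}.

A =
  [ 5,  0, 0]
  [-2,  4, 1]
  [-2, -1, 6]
e^{tA} =
  [exp(5*t), 0, 0]
  [-2*t*exp(5*t), -t*exp(5*t) + exp(5*t), t*exp(5*t)]
  [-2*t*exp(5*t), -t*exp(5*t), t*exp(5*t) + exp(5*t)]

Strategy: write A = P · J · P⁻¹ where J is a Jordan canonical form, so e^{tA} = P · e^{tJ} · P⁻¹, and e^{tJ} can be computed block-by-block.

A has Jordan form
J =
  [5, 1, 0]
  [0, 5, 0]
  [0, 0, 5]
(up to reordering of blocks).

Per-block formulas:
  For a 2×2 Jordan block J_2(5): exp(t · J_2(5)) = e^(5t)·(I + t·N), where N is the 2×2 nilpotent shift.
  For a 1×1 block at λ = 5: exp(t · [5]) = [e^(5t)].

After assembling e^{tJ} and conjugating by P, we get:

e^{tA} =
  [exp(5*t), 0, 0]
  [-2*t*exp(5*t), -t*exp(5*t) + exp(5*t), t*exp(5*t)]
  [-2*t*exp(5*t), -t*exp(5*t), t*exp(5*t) + exp(5*t)]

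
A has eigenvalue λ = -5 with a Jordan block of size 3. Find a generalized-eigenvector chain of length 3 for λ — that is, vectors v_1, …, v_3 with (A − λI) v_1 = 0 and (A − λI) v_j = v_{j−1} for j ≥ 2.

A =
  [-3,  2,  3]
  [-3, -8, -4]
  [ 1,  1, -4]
A Jordan chain for λ = -5 of length 3:
v_1 = (1, -1, 0)ᵀ
v_2 = (2, -3, 1)ᵀ
v_3 = (1, 0, 0)ᵀ

Let N = A − (-5)·I. We want v_3 with N^3 v_3 = 0 but N^2 v_3 ≠ 0; then v_{j-1} := N · v_j for j = 3, …, 2.

Pick v_3 = (1, 0, 0)ᵀ.
Then v_2 = N · v_3 = (2, -3, 1)ᵀ.
Then v_1 = N · v_2 = (1, -1, 0)ᵀ.

Sanity check: (A − (-5)·I) v_1 = (0, 0, 0)ᵀ = 0. ✓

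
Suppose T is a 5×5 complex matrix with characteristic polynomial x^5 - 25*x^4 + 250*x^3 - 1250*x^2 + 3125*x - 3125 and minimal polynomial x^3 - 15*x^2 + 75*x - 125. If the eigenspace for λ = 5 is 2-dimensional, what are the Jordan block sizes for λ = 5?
Block sizes for λ = 5: [3, 2]

Step 1 — from the characteristic polynomial, algebraic multiplicity of λ = 5 is 5. From dim ker(T − (5)·I) = 2, there are exactly 2 Jordan blocks for λ = 5.
Step 2 — from the minimal polynomial, the factor (x − 5)^3 tells us the largest block for λ = 5 has size 3.
Step 3 — with total size 5, 2 blocks, and largest block 3, the block sizes (in nonincreasing order) are [3, 2].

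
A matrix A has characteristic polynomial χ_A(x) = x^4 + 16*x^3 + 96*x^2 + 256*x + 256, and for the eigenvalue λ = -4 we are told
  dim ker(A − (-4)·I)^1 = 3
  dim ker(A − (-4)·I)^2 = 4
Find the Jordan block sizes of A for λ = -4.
Block sizes for λ = -4: [2, 1, 1]

From the dimensions of kernels of powers, the number of Jordan blocks of size at least j is d_j − d_{j−1} where d_j = dim ker(N^j) (with d_0 = 0). Computing the differences gives [3, 1].
The number of blocks of size exactly k is (#blocks of size ≥ k) − (#blocks of size ≥ k + 1), so the partition is: 2 block(s) of size 1, 1 block(s) of size 2.
In nonincreasing order the block sizes are [2, 1, 1].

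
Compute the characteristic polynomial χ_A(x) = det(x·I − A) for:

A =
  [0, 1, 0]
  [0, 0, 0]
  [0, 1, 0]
x^3

Expanding det(x·I − A) (e.g. by cofactor expansion or by noting that A is similar to its Jordan form J, which has the same characteristic polynomial as A) gives
  χ_A(x) = x^3
which factors as x^3. The eigenvalues (with algebraic multiplicities) are λ = 0 with multiplicity 3.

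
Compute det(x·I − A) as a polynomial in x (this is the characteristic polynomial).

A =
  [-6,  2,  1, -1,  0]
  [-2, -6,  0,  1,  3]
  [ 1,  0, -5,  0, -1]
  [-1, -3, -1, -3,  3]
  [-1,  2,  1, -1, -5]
x^5 + 25*x^4 + 250*x^3 + 1250*x^2 + 3125*x + 3125

Expanding det(x·I − A) (e.g. by cofactor expansion or by noting that A is similar to its Jordan form J, which has the same characteristic polynomial as A) gives
  χ_A(x) = x^5 + 25*x^4 + 250*x^3 + 1250*x^2 + 3125*x + 3125
which factors as (x + 5)^5. The eigenvalues (with algebraic multiplicities) are λ = -5 with multiplicity 5.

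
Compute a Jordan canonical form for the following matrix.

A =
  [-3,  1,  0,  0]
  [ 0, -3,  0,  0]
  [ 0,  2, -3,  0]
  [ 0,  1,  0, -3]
J_2(-3) ⊕ J_1(-3) ⊕ J_1(-3)

The characteristic polynomial is
  det(x·I − A) = x^4 + 12*x^3 + 54*x^2 + 108*x + 81 = (x + 3)^4

Eigenvalues and multiplicities (the geometric multiplicity of λ is n − rank(A − λI), which equals the number of Jordan blocks for λ):
  λ = -3: algebraic multiplicity = 4, geometric multiplicity = 3

Determining the block sizes for each eigenvalue:
  λ = -3: 3 blocks summing to 4 forces exactly one block of size 2 and the rest size 1 → block sizes [2, 1, 1]

Assembling the blocks gives a Jordan form
J =
  [-3,  1,  0,  0]
  [ 0, -3,  0,  0]
  [ 0,  0, -3,  0]
  [ 0,  0,  0, -3]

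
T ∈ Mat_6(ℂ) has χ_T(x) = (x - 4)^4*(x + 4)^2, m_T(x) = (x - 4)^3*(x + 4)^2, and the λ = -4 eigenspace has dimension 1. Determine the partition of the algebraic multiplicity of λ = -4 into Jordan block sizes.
Block sizes for λ = -4: [2]

Step 1 — from the characteristic polynomial, algebraic multiplicity of λ = -4 is 2. From dim ker(T − (-4)·I) = 1, there are exactly 1 Jordan blocks for λ = -4.
Step 2 — from the minimal polynomial, the factor (x + 4)^2 tells us the largest block for λ = -4 has size 2.
Step 3 — with total size 2, 1 blocks, and largest block 2, the block sizes (in nonincreasing order) are [2].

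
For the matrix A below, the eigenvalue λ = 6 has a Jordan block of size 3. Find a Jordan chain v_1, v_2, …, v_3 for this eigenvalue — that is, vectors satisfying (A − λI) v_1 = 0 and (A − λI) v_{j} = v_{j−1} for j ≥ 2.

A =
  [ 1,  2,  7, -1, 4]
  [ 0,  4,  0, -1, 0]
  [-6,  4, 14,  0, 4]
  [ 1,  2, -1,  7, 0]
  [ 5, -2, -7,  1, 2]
A Jordan chain for λ = 6 of length 3:
v_1 = (4, 2, 4, -4, -4)ᵀ
v_2 = (2, -2, 4, 2, -2)ᵀ
v_3 = (0, 1, 0, 0, 0)ᵀ

Let N = A − (6)·I. We want v_3 with N^3 v_3 = 0 but N^2 v_3 ≠ 0; then v_{j-1} := N · v_j for j = 3, …, 2.

Pick v_3 = (0, 1, 0, 0, 0)ᵀ.
Then v_2 = N · v_3 = (2, -2, 4, 2, -2)ᵀ.
Then v_1 = N · v_2 = (4, 2, 4, -4, -4)ᵀ.

Sanity check: (A − (6)·I) v_1 = (0, 0, 0, 0, 0)ᵀ = 0. ✓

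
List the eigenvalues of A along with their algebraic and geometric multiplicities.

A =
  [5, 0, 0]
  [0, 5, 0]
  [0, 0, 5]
λ = 5: alg = 3, geom = 3

Step 1 — factor the characteristic polynomial to read off the algebraic multiplicities:
  χ_A(x) = (x - 5)^3

Step 2 — compute geometric multiplicities via the rank-nullity identity g(λ) = n − rank(A − λI):
  rank(A − (5)·I) = 0, so dim ker(A − (5)·I) = n − 0 = 3

Summary:
  λ = 5: algebraic multiplicity = 3, geometric multiplicity = 3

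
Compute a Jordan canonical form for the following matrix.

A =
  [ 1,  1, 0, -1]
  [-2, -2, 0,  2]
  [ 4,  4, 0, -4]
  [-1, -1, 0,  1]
J_2(0) ⊕ J_1(0) ⊕ J_1(0)

The characteristic polynomial is
  det(x·I − A) = x^4

Eigenvalues and multiplicities (the geometric multiplicity of λ is n − rank(A − λI), which equals the number of Jordan blocks for λ):
  λ = 0: algebraic multiplicity = 4, geometric multiplicity = 3

Determining the block sizes for each eigenvalue:
  λ = 0: 3 blocks summing to 4 forces exactly one block of size 2 and the rest size 1 → block sizes [2, 1, 1]

Assembling the blocks gives a Jordan form
J =
  [0, 1, 0, 0]
  [0, 0, 0, 0]
  [0, 0, 0, 0]
  [0, 0, 0, 0]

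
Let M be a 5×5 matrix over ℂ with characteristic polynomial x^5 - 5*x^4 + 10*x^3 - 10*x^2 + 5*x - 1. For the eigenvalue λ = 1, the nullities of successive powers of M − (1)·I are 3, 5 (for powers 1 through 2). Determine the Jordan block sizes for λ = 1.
Block sizes for λ = 1: [2, 2, 1]

From the dimensions of kernels of powers, the number of Jordan blocks of size at least j is d_j − d_{j−1} where d_j = dim ker(N^j) (with d_0 = 0). Computing the differences gives [3, 2].
The number of blocks of size exactly k is (#blocks of size ≥ k) − (#blocks of size ≥ k + 1), so the partition is: 1 block(s) of size 1, 2 block(s) of size 2.
In nonincreasing order the block sizes are [2, 2, 1].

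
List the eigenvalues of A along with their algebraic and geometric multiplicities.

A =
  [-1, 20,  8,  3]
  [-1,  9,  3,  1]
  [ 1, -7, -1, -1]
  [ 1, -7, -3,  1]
λ = 2: alg = 4, geom = 2

Step 1 — factor the characteristic polynomial to read off the algebraic multiplicities:
  χ_A(x) = (x - 2)^4

Step 2 — compute geometric multiplicities via the rank-nullity identity g(λ) = n − rank(A − λI):
  rank(A − (2)·I) = 2, so dim ker(A − (2)·I) = n − 2 = 2

Summary:
  λ = 2: algebraic multiplicity = 4, geometric multiplicity = 2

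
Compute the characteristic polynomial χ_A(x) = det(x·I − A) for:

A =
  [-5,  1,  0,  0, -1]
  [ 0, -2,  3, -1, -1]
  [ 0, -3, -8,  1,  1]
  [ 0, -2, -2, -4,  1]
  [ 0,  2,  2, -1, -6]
x^5 + 25*x^4 + 250*x^3 + 1250*x^2 + 3125*x + 3125

Expanding det(x·I − A) (e.g. by cofactor expansion or by noting that A is similar to its Jordan form J, which has the same characteristic polynomial as A) gives
  χ_A(x) = x^5 + 25*x^4 + 250*x^3 + 1250*x^2 + 3125*x + 3125
which factors as (x + 5)^5. The eigenvalues (with algebraic multiplicities) are λ = -5 with multiplicity 5.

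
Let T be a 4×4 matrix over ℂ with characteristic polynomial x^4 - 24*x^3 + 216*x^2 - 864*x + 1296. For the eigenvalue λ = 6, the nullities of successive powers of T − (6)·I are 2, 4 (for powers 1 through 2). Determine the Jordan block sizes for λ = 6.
Block sizes for λ = 6: [2, 2]

From the dimensions of kernels of powers, the number of Jordan blocks of size at least j is d_j − d_{j−1} where d_j = dim ker(N^j) (with d_0 = 0). Computing the differences gives [2, 2].
The number of blocks of size exactly k is (#blocks of size ≥ k) − (#blocks of size ≥ k + 1), so the partition is: 2 block(s) of size 2.
In nonincreasing order the block sizes are [2, 2].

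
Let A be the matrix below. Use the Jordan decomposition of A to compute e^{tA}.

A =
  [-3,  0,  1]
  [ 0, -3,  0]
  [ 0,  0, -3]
e^{tA} =
  [exp(-3*t), 0, t*exp(-3*t)]
  [0, exp(-3*t), 0]
  [0, 0, exp(-3*t)]

Strategy: write A = P · J · P⁻¹ where J is a Jordan canonical form, so e^{tA} = P · e^{tJ} · P⁻¹, and e^{tJ} can be computed block-by-block.

A has Jordan form
J =
  [-3,  1,  0]
  [ 0, -3,  0]
  [ 0,  0, -3]
(up to reordering of blocks).

Per-block formulas:
  For a 2×2 Jordan block J_2(-3): exp(t · J_2(-3)) = e^(-3t)·(I + t·N), where N is the 2×2 nilpotent shift.
  For a 1×1 block at λ = -3: exp(t · [-3]) = [e^(-3t)].

After assembling e^{tJ} and conjugating by P, we get:

e^{tA} =
  [exp(-3*t), 0, t*exp(-3*t)]
  [0, exp(-3*t), 0]
  [0, 0, exp(-3*t)]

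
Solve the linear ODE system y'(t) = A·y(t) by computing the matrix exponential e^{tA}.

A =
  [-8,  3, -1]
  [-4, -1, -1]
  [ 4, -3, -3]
e^{tA} =
  [-4*t*exp(-4*t) + exp(-4*t), 3*t*exp(-4*t), -t*exp(-4*t)]
  [-4*t*exp(-4*t), 3*t*exp(-4*t) + exp(-4*t), -t*exp(-4*t)]
  [4*t*exp(-4*t), -3*t*exp(-4*t), t*exp(-4*t) + exp(-4*t)]

Strategy: write A = P · J · P⁻¹ where J is a Jordan canonical form, so e^{tA} = P · e^{tJ} · P⁻¹, and e^{tJ} can be computed block-by-block.

A has Jordan form
J =
  [-4,  1,  0]
  [ 0, -4,  0]
  [ 0,  0, -4]
(up to reordering of blocks).

Per-block formulas:
  For a 2×2 Jordan block J_2(-4): exp(t · J_2(-4)) = e^(-4t)·(I + t·N), where N is the 2×2 nilpotent shift.
  For a 1×1 block at λ = -4: exp(t · [-4]) = [e^(-4t)].

After assembling e^{tJ} and conjugating by P, we get:

e^{tA} =
  [-4*t*exp(-4*t) + exp(-4*t), 3*t*exp(-4*t), -t*exp(-4*t)]
  [-4*t*exp(-4*t), 3*t*exp(-4*t) + exp(-4*t), -t*exp(-4*t)]
  [4*t*exp(-4*t), -3*t*exp(-4*t), t*exp(-4*t) + exp(-4*t)]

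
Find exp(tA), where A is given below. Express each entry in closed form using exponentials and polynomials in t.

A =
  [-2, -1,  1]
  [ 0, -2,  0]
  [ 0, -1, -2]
e^{tA} =
  [exp(-2*t), -t^2*exp(-2*t)/2 - t*exp(-2*t), t*exp(-2*t)]
  [0, exp(-2*t), 0]
  [0, -t*exp(-2*t), exp(-2*t)]

Strategy: write A = P · J · P⁻¹ where J is a Jordan canonical form, so e^{tA} = P · e^{tJ} · P⁻¹, and e^{tJ} can be computed block-by-block.

A has Jordan form
J =
  [-2,  1,  0]
  [ 0, -2,  1]
  [ 0,  0, -2]
(up to reordering of blocks).

Per-block formulas:
  For a 3×3 Jordan block J_3(-2): exp(t · J_3(-2)) = e^(-2t)·(I + t·N + (t^2/2)·N^2), where N is the 3×3 nilpotent shift.

After assembling e^{tJ} and conjugating by P, we get:

e^{tA} =
  [exp(-2*t), -t^2*exp(-2*t)/2 - t*exp(-2*t), t*exp(-2*t)]
  [0, exp(-2*t), 0]
  [0, -t*exp(-2*t), exp(-2*t)]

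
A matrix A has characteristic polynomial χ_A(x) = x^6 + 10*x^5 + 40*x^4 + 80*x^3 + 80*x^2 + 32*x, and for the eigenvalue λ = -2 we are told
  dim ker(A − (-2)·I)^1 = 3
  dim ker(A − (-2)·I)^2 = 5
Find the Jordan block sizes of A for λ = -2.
Block sizes for λ = -2: [2, 2, 1]

From the dimensions of kernels of powers, the number of Jordan blocks of size at least j is d_j − d_{j−1} where d_j = dim ker(N^j) (with d_0 = 0). Computing the differences gives [3, 2].
The number of blocks of size exactly k is (#blocks of size ≥ k) − (#blocks of size ≥ k + 1), so the partition is: 1 block(s) of size 1, 2 block(s) of size 2.
In nonincreasing order the block sizes are [2, 2, 1].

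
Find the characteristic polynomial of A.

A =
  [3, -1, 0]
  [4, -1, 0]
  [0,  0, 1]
x^3 - 3*x^2 + 3*x - 1

Expanding det(x·I − A) (e.g. by cofactor expansion or by noting that A is similar to its Jordan form J, which has the same characteristic polynomial as A) gives
  χ_A(x) = x^3 - 3*x^2 + 3*x - 1
which factors as (x - 1)^3. The eigenvalues (with algebraic multiplicities) are λ = 1 with multiplicity 3.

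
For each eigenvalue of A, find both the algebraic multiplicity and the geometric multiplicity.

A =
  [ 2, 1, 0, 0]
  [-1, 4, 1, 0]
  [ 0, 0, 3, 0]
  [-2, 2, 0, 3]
λ = 3: alg = 4, geom = 2

Step 1 — factor the characteristic polynomial to read off the algebraic multiplicities:
  χ_A(x) = (x - 3)^4

Step 2 — compute geometric multiplicities via the rank-nullity identity g(λ) = n − rank(A − λI):
  rank(A − (3)·I) = 2, so dim ker(A − (3)·I) = n − 2 = 2

Summary:
  λ = 3: algebraic multiplicity = 4, geometric multiplicity = 2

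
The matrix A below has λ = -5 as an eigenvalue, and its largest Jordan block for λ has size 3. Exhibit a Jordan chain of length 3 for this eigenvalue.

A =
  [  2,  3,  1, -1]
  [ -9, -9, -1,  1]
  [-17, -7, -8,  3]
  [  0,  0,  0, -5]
A Jordan chain for λ = -5 of length 3:
v_1 = (5, -10, -5, 0)ᵀ
v_2 = (7, -9, -17, 0)ᵀ
v_3 = (1, 0, 0, 0)ᵀ

Let N = A − (-5)·I. We want v_3 with N^3 v_3 = 0 but N^2 v_3 ≠ 0; then v_{j-1} := N · v_j for j = 3, …, 2.

Pick v_3 = (1, 0, 0, 0)ᵀ.
Then v_2 = N · v_3 = (7, -9, -17, 0)ᵀ.
Then v_1 = N · v_2 = (5, -10, -5, 0)ᵀ.

Sanity check: (A − (-5)·I) v_1 = (0, 0, 0, 0)ᵀ = 0. ✓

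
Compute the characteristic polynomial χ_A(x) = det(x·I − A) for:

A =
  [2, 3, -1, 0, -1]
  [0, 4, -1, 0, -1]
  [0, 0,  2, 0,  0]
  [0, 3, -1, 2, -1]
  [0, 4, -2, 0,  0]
x^5 - 10*x^4 + 40*x^3 - 80*x^2 + 80*x - 32

Expanding det(x·I − A) (e.g. by cofactor expansion or by noting that A is similar to its Jordan form J, which has the same characteristic polynomial as A) gives
  χ_A(x) = x^5 - 10*x^4 + 40*x^3 - 80*x^2 + 80*x - 32
which factors as (x - 2)^5. The eigenvalues (with algebraic multiplicities) are λ = 2 with multiplicity 5.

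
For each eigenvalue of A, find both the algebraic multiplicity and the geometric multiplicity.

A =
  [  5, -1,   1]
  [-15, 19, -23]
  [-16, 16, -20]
λ = -4: alg = 1, geom = 1; λ = 4: alg = 2, geom = 1

Step 1 — factor the characteristic polynomial to read off the algebraic multiplicities:
  χ_A(x) = (x - 4)^2*(x + 4)

Step 2 — compute geometric multiplicities via the rank-nullity identity g(λ) = n − rank(A − λI):
  rank(A − (-4)·I) = 2, so dim ker(A − (-4)·I) = n − 2 = 1
  rank(A − (4)·I) = 2, so dim ker(A − (4)·I) = n − 2 = 1

Summary:
  λ = -4: algebraic multiplicity = 1, geometric multiplicity = 1
  λ = 4: algebraic multiplicity = 2, geometric multiplicity = 1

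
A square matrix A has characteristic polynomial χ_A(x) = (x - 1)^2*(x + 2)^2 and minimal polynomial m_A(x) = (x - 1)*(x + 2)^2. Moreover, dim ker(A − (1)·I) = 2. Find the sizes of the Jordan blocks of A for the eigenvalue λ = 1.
Block sizes for λ = 1: [1, 1]

Step 1 — from the characteristic polynomial, algebraic multiplicity of λ = 1 is 2. From dim ker(A − (1)·I) = 2, there are exactly 2 Jordan blocks for λ = 1.
Step 2 — from the minimal polynomial, the factor (x − 1) tells us the largest block for λ = 1 has size 1.
Step 3 — with total size 2, 2 blocks, and largest block 1, the block sizes (in nonincreasing order) are [1, 1].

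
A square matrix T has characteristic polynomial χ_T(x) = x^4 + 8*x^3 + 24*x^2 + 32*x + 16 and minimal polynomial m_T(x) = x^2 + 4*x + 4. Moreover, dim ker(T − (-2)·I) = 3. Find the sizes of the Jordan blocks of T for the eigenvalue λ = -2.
Block sizes for λ = -2: [2, 1, 1]

Step 1 — from the characteristic polynomial, algebraic multiplicity of λ = -2 is 4. From dim ker(T − (-2)·I) = 3, there are exactly 3 Jordan blocks for λ = -2.
Step 2 — from the minimal polynomial, the factor (x + 2)^2 tells us the largest block for λ = -2 has size 2.
Step 3 — with total size 4, 3 blocks, and largest block 2, the block sizes (in nonincreasing order) are [2, 1, 1].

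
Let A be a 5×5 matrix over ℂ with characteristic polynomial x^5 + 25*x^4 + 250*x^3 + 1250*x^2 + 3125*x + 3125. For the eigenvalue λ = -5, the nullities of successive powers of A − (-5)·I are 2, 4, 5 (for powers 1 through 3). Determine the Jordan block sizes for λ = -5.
Block sizes for λ = -5: [3, 2]

From the dimensions of kernels of powers, the number of Jordan blocks of size at least j is d_j − d_{j−1} where d_j = dim ker(N^j) (with d_0 = 0). Computing the differences gives [2, 2, 1].
The number of blocks of size exactly k is (#blocks of size ≥ k) − (#blocks of size ≥ k + 1), so the partition is: 1 block(s) of size 2, 1 block(s) of size 3.
In nonincreasing order the block sizes are [3, 2].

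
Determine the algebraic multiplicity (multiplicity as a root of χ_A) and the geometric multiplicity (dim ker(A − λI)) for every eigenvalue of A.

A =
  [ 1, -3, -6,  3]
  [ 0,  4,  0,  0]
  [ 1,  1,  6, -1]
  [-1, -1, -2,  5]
λ = 4: alg = 4, geom = 3

Step 1 — factor the characteristic polynomial to read off the algebraic multiplicities:
  χ_A(x) = (x - 4)^4

Step 2 — compute geometric multiplicities via the rank-nullity identity g(λ) = n − rank(A − λI):
  rank(A − (4)·I) = 1, so dim ker(A − (4)·I) = n − 1 = 3

Summary:
  λ = 4: algebraic multiplicity = 4, geometric multiplicity = 3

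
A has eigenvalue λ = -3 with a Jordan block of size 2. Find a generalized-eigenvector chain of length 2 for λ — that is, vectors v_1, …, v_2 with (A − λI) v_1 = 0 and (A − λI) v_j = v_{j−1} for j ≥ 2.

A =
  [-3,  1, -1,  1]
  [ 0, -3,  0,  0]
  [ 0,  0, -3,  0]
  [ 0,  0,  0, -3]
A Jordan chain for λ = -3 of length 2:
v_1 = (1, 0, 0, 0)ᵀ
v_2 = (0, 1, 0, 0)ᵀ

Let N = A − (-3)·I. We want v_2 with N^2 v_2 = 0 but N^1 v_2 ≠ 0; then v_{j-1} := N · v_j for j = 2, …, 2.

Pick v_2 = (0, 1, 0, 0)ᵀ.
Then v_1 = N · v_2 = (1, 0, 0, 0)ᵀ.

Sanity check: (A − (-3)·I) v_1 = (0, 0, 0, 0)ᵀ = 0. ✓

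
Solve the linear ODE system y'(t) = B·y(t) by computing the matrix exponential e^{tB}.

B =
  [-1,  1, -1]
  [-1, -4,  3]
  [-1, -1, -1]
e^{tB} =
  [t^2*exp(-2*t)/2 + t*exp(-2*t) + exp(-2*t), t*exp(-2*t), t^2*exp(-2*t)/2 - t*exp(-2*t)]
  [-t^2*exp(-2*t) - t*exp(-2*t), -2*t*exp(-2*t) + exp(-2*t), -t^2*exp(-2*t) + 3*t*exp(-2*t)]
  [-t^2*exp(-2*t)/2 - t*exp(-2*t), -t*exp(-2*t), -t^2*exp(-2*t)/2 + t*exp(-2*t) + exp(-2*t)]

Strategy: write B = P · J · P⁻¹ where J is a Jordan canonical form, so e^{tB} = P · e^{tJ} · P⁻¹, and e^{tJ} can be computed block-by-block.

B has Jordan form
J =
  [-2,  1,  0]
  [ 0, -2,  1]
  [ 0,  0, -2]
(up to reordering of blocks).

Per-block formulas:
  For a 3×3 Jordan block J_3(-2): exp(t · J_3(-2)) = e^(-2t)·(I + t·N + (t^2/2)·N^2), where N is the 3×3 nilpotent shift.

After assembling e^{tJ} and conjugating by P, we get:

e^{tB} =
  [t^2*exp(-2*t)/2 + t*exp(-2*t) + exp(-2*t), t*exp(-2*t), t^2*exp(-2*t)/2 - t*exp(-2*t)]
  [-t^2*exp(-2*t) - t*exp(-2*t), -2*t*exp(-2*t) + exp(-2*t), -t^2*exp(-2*t) + 3*t*exp(-2*t)]
  [-t^2*exp(-2*t)/2 - t*exp(-2*t), -t*exp(-2*t), -t^2*exp(-2*t)/2 + t*exp(-2*t) + exp(-2*t)]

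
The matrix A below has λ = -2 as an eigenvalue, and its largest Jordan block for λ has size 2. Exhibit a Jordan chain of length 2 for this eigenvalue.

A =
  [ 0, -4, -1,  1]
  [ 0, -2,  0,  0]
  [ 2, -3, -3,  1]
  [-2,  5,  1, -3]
A Jordan chain for λ = -2 of length 2:
v_1 = (2, 0, 2, -2)ᵀ
v_2 = (1, 0, 0, 0)ᵀ

Let N = A − (-2)·I. We want v_2 with N^2 v_2 = 0 but N^1 v_2 ≠ 0; then v_{j-1} := N · v_j for j = 2, …, 2.

Pick v_2 = (1, 0, 0, 0)ᵀ.
Then v_1 = N · v_2 = (2, 0, 2, -2)ᵀ.

Sanity check: (A − (-2)·I) v_1 = (0, 0, 0, 0)ᵀ = 0. ✓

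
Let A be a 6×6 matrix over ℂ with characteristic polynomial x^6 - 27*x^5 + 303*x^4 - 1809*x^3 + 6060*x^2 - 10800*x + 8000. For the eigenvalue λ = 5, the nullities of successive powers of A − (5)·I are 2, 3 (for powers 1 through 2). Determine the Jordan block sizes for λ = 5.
Block sizes for λ = 5: [2, 1]

From the dimensions of kernels of powers, the number of Jordan blocks of size at least j is d_j − d_{j−1} where d_j = dim ker(N^j) (with d_0 = 0). Computing the differences gives [2, 1].
The number of blocks of size exactly k is (#blocks of size ≥ k) − (#blocks of size ≥ k + 1), so the partition is: 1 block(s) of size 1, 1 block(s) of size 2.
In nonincreasing order the block sizes are [2, 1].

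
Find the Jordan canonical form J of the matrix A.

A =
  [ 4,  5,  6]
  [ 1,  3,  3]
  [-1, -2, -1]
J_3(2)

The characteristic polynomial is
  det(x·I − A) = x^3 - 6*x^2 + 12*x - 8 = (x - 2)^3

Eigenvalues and multiplicities (the geometric multiplicity of λ is n − rank(A − λI), which equals the number of Jordan blocks for λ):
  λ = 2: algebraic multiplicity = 3, geometric multiplicity = 1

Determining the block sizes for each eigenvalue:
  λ = 2: one block (gm = 1), so the single block has size am = 3 → block sizes [3]

Assembling the blocks gives a Jordan form
J =
  [2, 1, 0]
  [0, 2, 1]
  [0, 0, 2]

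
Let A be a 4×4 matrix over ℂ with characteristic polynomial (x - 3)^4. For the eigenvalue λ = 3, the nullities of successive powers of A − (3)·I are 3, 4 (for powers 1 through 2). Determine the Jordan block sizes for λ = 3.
Block sizes for λ = 3: [2, 1, 1]

From the dimensions of kernels of powers, the number of Jordan blocks of size at least j is d_j − d_{j−1} where d_j = dim ker(N^j) (with d_0 = 0). Computing the differences gives [3, 1].
The number of blocks of size exactly k is (#blocks of size ≥ k) − (#blocks of size ≥ k + 1), so the partition is: 2 block(s) of size 1, 1 block(s) of size 2.
In nonincreasing order the block sizes are [2, 1, 1].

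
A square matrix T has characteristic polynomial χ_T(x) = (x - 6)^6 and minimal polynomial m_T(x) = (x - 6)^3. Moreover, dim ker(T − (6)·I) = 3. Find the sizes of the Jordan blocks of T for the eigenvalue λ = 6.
Block sizes for λ = 6: [3, 2, 1]

Step 1 — from the characteristic polynomial, algebraic multiplicity of λ = 6 is 6. From dim ker(T − (6)·I) = 3, there are exactly 3 Jordan blocks for λ = 6.
Step 2 — from the minimal polynomial, the factor (x − 6)^3 tells us the largest block for λ = 6 has size 3.
Step 3 — with total size 6, 3 blocks, and largest block 3, the block sizes (in nonincreasing order) are [3, 2, 1].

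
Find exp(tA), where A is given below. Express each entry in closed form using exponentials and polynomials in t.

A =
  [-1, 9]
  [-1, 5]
e^{tA} =
  [-3*t*exp(2*t) + exp(2*t), 9*t*exp(2*t)]
  [-t*exp(2*t), 3*t*exp(2*t) + exp(2*t)]

Strategy: write A = P · J · P⁻¹ where J is a Jordan canonical form, so e^{tA} = P · e^{tJ} · P⁻¹, and e^{tJ} can be computed block-by-block.

A has Jordan form
J =
  [2, 1]
  [0, 2]
(up to reordering of blocks).

Per-block formulas:
  For a 2×2 Jordan block J_2(2): exp(t · J_2(2)) = e^(2t)·(I + t·N), where N is the 2×2 nilpotent shift.

After assembling e^{tJ} and conjugating by P, we get:

e^{tA} =
  [-3*t*exp(2*t) + exp(2*t), 9*t*exp(2*t)]
  [-t*exp(2*t), 3*t*exp(2*t) + exp(2*t)]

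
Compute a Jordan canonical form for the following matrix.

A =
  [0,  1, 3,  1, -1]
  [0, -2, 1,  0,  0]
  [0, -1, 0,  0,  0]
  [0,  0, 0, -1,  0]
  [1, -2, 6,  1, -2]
J_3(-1) ⊕ J_1(-1) ⊕ J_1(-1)

The characteristic polynomial is
  det(x·I − A) = x^5 + 5*x^4 + 10*x^3 + 10*x^2 + 5*x + 1 = (x + 1)^5

Eigenvalues and multiplicities (the geometric multiplicity of λ is n − rank(A − λI), which equals the number of Jordan blocks for λ):
  λ = -1: algebraic multiplicity = 5, geometric multiplicity = 3

Determining the block sizes for each eigenvalue:
  λ = -1: with am = 5 and gm = 3, the partition is not yet determined (e.g. several partitions of 5 into 3 parts exist). Let N = A − (-1)·I. Computing rank(N^1) = 2, rank(N^2) = 1, rank(N^3) = 0; the number of blocks of size ≥ j is rank(N^{j−1}) − rank(N^j), giving [3, 1, 1]. So we have 1 block(s) of size 3, 2 block(s) of size 1 → block sizes [3, 1, 1]

Assembling the blocks gives a Jordan form
J =
  [-1,  1,  0,  0,  0]
  [ 0, -1,  1,  0,  0]
  [ 0,  0, -1,  0,  0]
  [ 0,  0,  0, -1,  0]
  [ 0,  0,  0,  0, -1]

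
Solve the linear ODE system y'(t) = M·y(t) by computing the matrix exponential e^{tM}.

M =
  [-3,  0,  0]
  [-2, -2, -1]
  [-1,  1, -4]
e^{tM} =
  [exp(-3*t), 0, 0]
  [-t^2*exp(-3*t)/2 - 2*t*exp(-3*t), t*exp(-3*t) + exp(-3*t), -t*exp(-3*t)]
  [-t^2*exp(-3*t)/2 - t*exp(-3*t), t*exp(-3*t), -t*exp(-3*t) + exp(-3*t)]

Strategy: write M = P · J · P⁻¹ where J is a Jordan canonical form, so e^{tM} = P · e^{tJ} · P⁻¹, and e^{tJ} can be computed block-by-block.

M has Jordan form
J =
  [-3,  1,  0]
  [ 0, -3,  1]
  [ 0,  0, -3]
(up to reordering of blocks).

Per-block formulas:
  For a 3×3 Jordan block J_3(-3): exp(t · J_3(-3)) = e^(-3t)·(I + t·N + (t^2/2)·N^2), where N is the 3×3 nilpotent shift.

After assembling e^{tJ} and conjugating by P, we get:

e^{tM} =
  [exp(-3*t), 0, 0]
  [-t^2*exp(-3*t)/2 - 2*t*exp(-3*t), t*exp(-3*t) + exp(-3*t), -t*exp(-3*t)]
  [-t^2*exp(-3*t)/2 - t*exp(-3*t), t*exp(-3*t), -t*exp(-3*t) + exp(-3*t)]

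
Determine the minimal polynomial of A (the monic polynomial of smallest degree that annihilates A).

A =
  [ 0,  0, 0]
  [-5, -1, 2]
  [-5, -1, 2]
x^2 - x

The characteristic polynomial is χ_A(x) = x^2*(x - 1), so the eigenvalues are known. The minimal polynomial is
  m_A(x) = Π_λ (x − λ)^{k_λ}
where k_λ is the size of the *largest* Jordan block for λ (equivalently, the smallest k with (A − λI)^k v = 0 for every generalised eigenvector v of λ).

  λ = 0: largest Jordan block has size 1, contributing (x − 0)
  λ = 1: largest Jordan block has size 1, contributing (x − 1)

So m_A(x) = x*(x - 1) = x^2 - x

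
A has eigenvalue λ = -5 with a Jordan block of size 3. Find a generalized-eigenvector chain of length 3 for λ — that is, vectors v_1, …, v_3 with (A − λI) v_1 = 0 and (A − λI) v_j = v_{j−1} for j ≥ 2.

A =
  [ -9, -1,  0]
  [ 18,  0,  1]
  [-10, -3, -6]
A Jordan chain for λ = -5 of length 3:
v_1 = (-2, 8, -4)ᵀ
v_2 = (-4, 18, -10)ᵀ
v_3 = (1, 0, 0)ᵀ

Let N = A − (-5)·I. We want v_3 with N^3 v_3 = 0 but N^2 v_3 ≠ 0; then v_{j-1} := N · v_j for j = 3, …, 2.

Pick v_3 = (1, 0, 0)ᵀ.
Then v_2 = N · v_3 = (-4, 18, -10)ᵀ.
Then v_1 = N · v_2 = (-2, 8, -4)ᵀ.

Sanity check: (A − (-5)·I) v_1 = (0, 0, 0)ᵀ = 0. ✓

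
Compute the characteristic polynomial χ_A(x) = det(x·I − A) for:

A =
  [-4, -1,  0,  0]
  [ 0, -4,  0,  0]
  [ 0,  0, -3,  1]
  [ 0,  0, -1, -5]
x^4 + 16*x^3 + 96*x^2 + 256*x + 256

Expanding det(x·I − A) (e.g. by cofactor expansion or by noting that A is similar to its Jordan form J, which has the same characteristic polynomial as A) gives
  χ_A(x) = x^4 + 16*x^3 + 96*x^2 + 256*x + 256
which factors as (x + 4)^4. The eigenvalues (with algebraic multiplicities) are λ = -4 with multiplicity 4.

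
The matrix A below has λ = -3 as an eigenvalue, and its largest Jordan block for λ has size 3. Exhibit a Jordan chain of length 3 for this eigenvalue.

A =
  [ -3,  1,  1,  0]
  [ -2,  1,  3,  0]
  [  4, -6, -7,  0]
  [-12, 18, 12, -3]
A Jordan chain for λ = -3 of length 3:
v_1 = (2, 4, -4, 12)ᵀ
v_2 = (0, -2, 4, -12)ᵀ
v_3 = (1, 0, 0, 0)ᵀ

Let N = A − (-3)·I. We want v_3 with N^3 v_3 = 0 but N^2 v_3 ≠ 0; then v_{j-1} := N · v_j for j = 3, …, 2.

Pick v_3 = (1, 0, 0, 0)ᵀ.
Then v_2 = N · v_3 = (0, -2, 4, -12)ᵀ.
Then v_1 = N · v_2 = (2, 4, -4, 12)ᵀ.

Sanity check: (A − (-3)·I) v_1 = (0, 0, 0, 0)ᵀ = 0. ✓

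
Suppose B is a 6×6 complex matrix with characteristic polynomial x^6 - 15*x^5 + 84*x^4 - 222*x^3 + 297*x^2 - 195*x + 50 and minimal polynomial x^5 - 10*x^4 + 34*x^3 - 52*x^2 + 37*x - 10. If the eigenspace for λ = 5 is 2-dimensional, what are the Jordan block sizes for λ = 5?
Block sizes for λ = 5: [1, 1]

Step 1 — from the characteristic polynomial, algebraic multiplicity of λ = 5 is 2. From dim ker(B − (5)·I) = 2, there are exactly 2 Jordan blocks for λ = 5.
Step 2 — from the minimal polynomial, the factor (x − 5) tells us the largest block for λ = 5 has size 1.
Step 3 — with total size 2, 2 blocks, and largest block 1, the block sizes (in nonincreasing order) are [1, 1].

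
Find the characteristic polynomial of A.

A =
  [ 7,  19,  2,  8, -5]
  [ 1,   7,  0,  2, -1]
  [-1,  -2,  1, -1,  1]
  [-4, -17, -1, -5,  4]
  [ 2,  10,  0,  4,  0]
x^5 - 10*x^4 + 40*x^3 - 80*x^2 + 80*x - 32

Expanding det(x·I − A) (e.g. by cofactor expansion or by noting that A is similar to its Jordan form J, which has the same characteristic polynomial as A) gives
  χ_A(x) = x^5 - 10*x^4 + 40*x^3 - 80*x^2 + 80*x - 32
which factors as (x - 2)^5. The eigenvalues (with algebraic multiplicities) are λ = 2 with multiplicity 5.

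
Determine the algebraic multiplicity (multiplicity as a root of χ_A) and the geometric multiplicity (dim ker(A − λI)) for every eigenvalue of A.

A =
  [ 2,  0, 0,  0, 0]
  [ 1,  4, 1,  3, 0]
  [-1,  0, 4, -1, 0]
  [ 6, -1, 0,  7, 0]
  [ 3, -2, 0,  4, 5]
λ = 2: alg = 1, geom = 1; λ = 5: alg = 4, geom = 2

Step 1 — factor the characteristic polynomial to read off the algebraic multiplicities:
  χ_A(x) = (x - 5)^4*(x - 2)

Step 2 — compute geometric multiplicities via the rank-nullity identity g(λ) = n − rank(A − λI):
  rank(A − (2)·I) = 4, so dim ker(A − (2)·I) = n − 4 = 1
  rank(A − (5)·I) = 3, so dim ker(A − (5)·I) = n − 3 = 2

Summary:
  λ = 2: algebraic multiplicity = 1, geometric multiplicity = 1
  λ = 5: algebraic multiplicity = 4, geometric multiplicity = 2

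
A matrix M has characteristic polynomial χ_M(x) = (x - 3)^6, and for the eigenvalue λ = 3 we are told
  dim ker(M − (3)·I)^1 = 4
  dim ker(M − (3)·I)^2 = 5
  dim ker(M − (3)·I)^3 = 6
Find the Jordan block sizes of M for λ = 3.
Block sizes for λ = 3: [3, 1, 1, 1]

From the dimensions of kernels of powers, the number of Jordan blocks of size at least j is d_j − d_{j−1} where d_j = dim ker(N^j) (with d_0 = 0). Computing the differences gives [4, 1, 1].
The number of blocks of size exactly k is (#blocks of size ≥ k) − (#blocks of size ≥ k + 1), so the partition is: 3 block(s) of size 1, 1 block(s) of size 3.
In nonincreasing order the block sizes are [3, 1, 1, 1].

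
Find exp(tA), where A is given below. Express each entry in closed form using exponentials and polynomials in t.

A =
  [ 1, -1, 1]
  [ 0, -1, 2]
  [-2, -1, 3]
e^{tA} =
  [-t^2*exp(t) + exp(t), t^2*exp(t)/2 - t*exp(t), t*exp(t)]
  [-2*t^2*exp(t), t^2*exp(t) - 2*t*exp(t) + exp(t), 2*t*exp(t)]
  [-2*t^2*exp(t) - 2*t*exp(t), t^2*exp(t) - t*exp(t), 2*t*exp(t) + exp(t)]

Strategy: write A = P · J · P⁻¹ where J is a Jordan canonical form, so e^{tA} = P · e^{tJ} · P⁻¹, and e^{tJ} can be computed block-by-block.

A has Jordan form
J =
  [1, 1, 0]
  [0, 1, 1]
  [0, 0, 1]
(up to reordering of blocks).

Per-block formulas:
  For a 3×3 Jordan block J_3(1): exp(t · J_3(1)) = e^(1t)·(I + t·N + (t^2/2)·N^2), where N is the 3×3 nilpotent shift.

After assembling e^{tJ} and conjugating by P, we get:

e^{tA} =
  [-t^2*exp(t) + exp(t), t^2*exp(t)/2 - t*exp(t), t*exp(t)]
  [-2*t^2*exp(t), t^2*exp(t) - 2*t*exp(t) + exp(t), 2*t*exp(t)]
  [-2*t^2*exp(t) - 2*t*exp(t), t^2*exp(t) - t*exp(t), 2*t*exp(t) + exp(t)]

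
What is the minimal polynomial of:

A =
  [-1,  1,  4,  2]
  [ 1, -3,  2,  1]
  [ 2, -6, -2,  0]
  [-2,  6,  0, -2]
x^3 + 6*x^2 + 12*x + 8

The characteristic polynomial is χ_A(x) = (x + 2)^4, so the eigenvalues are known. The minimal polynomial is
  m_A(x) = Π_λ (x − λ)^{k_λ}
where k_λ is the size of the *largest* Jordan block for λ (equivalently, the smallest k with (A − λI)^k v = 0 for every generalised eigenvector v of λ).

  λ = -2: largest Jordan block has size 3, contributing (x + 2)^3

So m_A(x) = (x + 2)^3 = x^3 + 6*x^2 + 12*x + 8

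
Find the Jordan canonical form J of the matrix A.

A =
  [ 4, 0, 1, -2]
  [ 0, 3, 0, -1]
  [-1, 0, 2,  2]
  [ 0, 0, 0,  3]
J_2(3) ⊕ J_2(3)

The characteristic polynomial is
  det(x·I − A) = x^4 - 12*x^3 + 54*x^2 - 108*x + 81 = (x - 3)^4

Eigenvalues and multiplicities (the geometric multiplicity of λ is n − rank(A − λI), which equals the number of Jordan blocks for λ):
  λ = 3: algebraic multiplicity = 4, geometric multiplicity = 2

Determining the block sizes for each eigenvalue:
  λ = 3: with am = 4 and gm = 2, the partition is not yet determined (e.g. several partitions of 4 into 2 parts exist). Let N = A − (3)·I. Computing rank(N^1) = 2, rank(N^2) = 0; the number of blocks of size ≥ j is rank(N^{j−1}) − rank(N^j), giving [2, 2]. So we have 2 block(s) of size 2 → block sizes [2, 2]

Assembling the blocks gives a Jordan form
J =
  [3, 1, 0, 0]
  [0, 3, 0, 0]
  [0, 0, 3, 1]
  [0, 0, 0, 3]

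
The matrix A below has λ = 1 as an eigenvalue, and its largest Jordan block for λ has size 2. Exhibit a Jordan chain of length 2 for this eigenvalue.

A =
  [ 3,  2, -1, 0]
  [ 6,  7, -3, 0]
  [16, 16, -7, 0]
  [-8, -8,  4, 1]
A Jordan chain for λ = 1 of length 2:
v_1 = (2, 6, 16, -8)ᵀ
v_2 = (1, 0, 0, 0)ᵀ

Let N = A − (1)·I. We want v_2 with N^2 v_2 = 0 but N^1 v_2 ≠ 0; then v_{j-1} := N · v_j for j = 2, …, 2.

Pick v_2 = (1, 0, 0, 0)ᵀ.
Then v_1 = N · v_2 = (2, 6, 16, -8)ᵀ.

Sanity check: (A − (1)·I) v_1 = (0, 0, 0, 0)ᵀ = 0. ✓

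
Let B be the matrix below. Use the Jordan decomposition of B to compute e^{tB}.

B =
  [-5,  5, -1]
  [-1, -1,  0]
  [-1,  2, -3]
e^{tB} =
  [-2*t*exp(-3*t) + exp(-3*t), -t^2*exp(-3*t) + 5*t*exp(-3*t), t^2*exp(-3*t) - t*exp(-3*t)]
  [-t*exp(-3*t), -t^2*exp(-3*t)/2 + 2*t*exp(-3*t) + exp(-3*t), t^2*exp(-3*t)/2]
  [-t*exp(-3*t), -t^2*exp(-3*t)/2 + 2*t*exp(-3*t), t^2*exp(-3*t)/2 + exp(-3*t)]

Strategy: write B = P · J · P⁻¹ where J is a Jordan canonical form, so e^{tB} = P · e^{tJ} · P⁻¹, and e^{tJ} can be computed block-by-block.

B has Jordan form
J =
  [-3,  1,  0]
  [ 0, -3,  1]
  [ 0,  0, -3]
(up to reordering of blocks).

Per-block formulas:
  For a 3×3 Jordan block J_3(-3): exp(t · J_3(-3)) = e^(-3t)·(I + t·N + (t^2/2)·N^2), where N is the 3×3 nilpotent shift.

After assembling e^{tJ} and conjugating by P, we get:

e^{tB} =
  [-2*t*exp(-3*t) + exp(-3*t), -t^2*exp(-3*t) + 5*t*exp(-3*t), t^2*exp(-3*t) - t*exp(-3*t)]
  [-t*exp(-3*t), -t^2*exp(-3*t)/2 + 2*t*exp(-3*t) + exp(-3*t), t^2*exp(-3*t)/2]
  [-t*exp(-3*t), -t^2*exp(-3*t)/2 + 2*t*exp(-3*t), t^2*exp(-3*t)/2 + exp(-3*t)]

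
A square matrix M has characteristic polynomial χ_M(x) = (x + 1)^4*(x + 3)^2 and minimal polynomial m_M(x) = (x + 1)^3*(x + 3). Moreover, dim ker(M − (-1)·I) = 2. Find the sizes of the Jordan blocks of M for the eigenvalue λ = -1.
Block sizes for λ = -1: [3, 1]

Step 1 — from the characteristic polynomial, algebraic multiplicity of λ = -1 is 4. From dim ker(M − (-1)·I) = 2, there are exactly 2 Jordan blocks for λ = -1.
Step 2 — from the minimal polynomial, the factor (x + 1)^3 tells us the largest block for λ = -1 has size 3.
Step 3 — with total size 4, 2 blocks, and largest block 3, the block sizes (in nonincreasing order) are [3, 1].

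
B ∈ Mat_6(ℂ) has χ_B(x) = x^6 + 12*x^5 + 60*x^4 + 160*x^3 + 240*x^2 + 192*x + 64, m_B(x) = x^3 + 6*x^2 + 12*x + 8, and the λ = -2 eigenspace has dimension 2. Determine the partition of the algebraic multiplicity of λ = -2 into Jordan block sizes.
Block sizes for λ = -2: [3, 3]

Step 1 — from the characteristic polynomial, algebraic multiplicity of λ = -2 is 6. From dim ker(B − (-2)·I) = 2, there are exactly 2 Jordan blocks for λ = -2.
Step 2 — from the minimal polynomial, the factor (x + 2)^3 tells us the largest block for λ = -2 has size 3.
Step 3 — with total size 6, 2 blocks, and largest block 3, the block sizes (in nonincreasing order) are [3, 3].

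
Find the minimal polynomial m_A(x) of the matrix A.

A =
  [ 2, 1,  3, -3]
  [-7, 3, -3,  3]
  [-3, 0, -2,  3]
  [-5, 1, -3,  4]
x^3 - 6*x^2 + 9*x - 4

The characteristic polynomial is χ_A(x) = (x - 4)*(x - 1)^3, so the eigenvalues are known. The minimal polynomial is
  m_A(x) = Π_λ (x − λ)^{k_λ}
where k_λ is the size of the *largest* Jordan block for λ (equivalently, the smallest k with (A − λI)^k v = 0 for every generalised eigenvector v of λ).

  λ = 1: largest Jordan block has size 2, contributing (x − 1)^2
  λ = 4: largest Jordan block has size 1, contributing (x − 4)

So m_A(x) = (x - 4)*(x - 1)^2 = x^3 - 6*x^2 + 9*x - 4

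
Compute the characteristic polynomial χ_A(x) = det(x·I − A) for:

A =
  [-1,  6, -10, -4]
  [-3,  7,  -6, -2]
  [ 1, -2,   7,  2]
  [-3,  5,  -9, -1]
x^4 - 12*x^3 + 54*x^2 - 108*x + 81

Expanding det(x·I − A) (e.g. by cofactor expansion or by noting that A is similar to its Jordan form J, which has the same characteristic polynomial as A) gives
  χ_A(x) = x^4 - 12*x^3 + 54*x^2 - 108*x + 81
which factors as (x - 3)^4. The eigenvalues (with algebraic multiplicities) are λ = 3 with multiplicity 4.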